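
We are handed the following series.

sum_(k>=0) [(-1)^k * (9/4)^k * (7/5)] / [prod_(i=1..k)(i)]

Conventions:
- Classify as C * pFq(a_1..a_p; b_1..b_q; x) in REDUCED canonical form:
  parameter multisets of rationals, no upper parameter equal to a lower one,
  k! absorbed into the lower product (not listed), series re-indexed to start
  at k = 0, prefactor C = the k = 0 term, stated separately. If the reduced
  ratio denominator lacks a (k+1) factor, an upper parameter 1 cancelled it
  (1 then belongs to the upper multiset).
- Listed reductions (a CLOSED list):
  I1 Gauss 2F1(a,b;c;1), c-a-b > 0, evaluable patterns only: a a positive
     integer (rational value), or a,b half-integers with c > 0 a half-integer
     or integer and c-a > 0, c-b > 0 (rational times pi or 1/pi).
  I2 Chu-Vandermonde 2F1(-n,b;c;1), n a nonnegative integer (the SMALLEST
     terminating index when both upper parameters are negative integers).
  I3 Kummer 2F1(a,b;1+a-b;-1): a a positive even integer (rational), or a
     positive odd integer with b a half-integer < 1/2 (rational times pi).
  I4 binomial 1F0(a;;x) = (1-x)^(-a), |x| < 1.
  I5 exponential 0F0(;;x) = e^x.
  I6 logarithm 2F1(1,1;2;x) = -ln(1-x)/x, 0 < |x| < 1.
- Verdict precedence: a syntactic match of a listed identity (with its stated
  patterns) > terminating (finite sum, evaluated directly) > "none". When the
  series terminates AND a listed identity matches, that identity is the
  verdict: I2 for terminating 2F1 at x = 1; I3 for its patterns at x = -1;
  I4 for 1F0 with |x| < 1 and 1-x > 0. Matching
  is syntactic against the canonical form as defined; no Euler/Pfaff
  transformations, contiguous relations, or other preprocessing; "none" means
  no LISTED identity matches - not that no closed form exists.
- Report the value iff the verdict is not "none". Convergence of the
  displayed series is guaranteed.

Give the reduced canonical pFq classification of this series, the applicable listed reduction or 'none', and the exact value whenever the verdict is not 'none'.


The series (x = -9/4) is 0F0: upper {-}, lower {-}, prefactor 7/5. Verdict (x = -9/4): exponential (I5) applies (the 0F0 exponential series at x = -9/4). Exact value: (7/5) * e^(-9/4).

First insight: t_0 being 7/5, the (-1)^k factor (C = 7/5, x = -9/4) folds into the argument's sign.
Ratio: r(k) = (-9/4) * 1 / [(k+1)] ; factor over Q: parameters, x = (-9/4), and C = 7/5.


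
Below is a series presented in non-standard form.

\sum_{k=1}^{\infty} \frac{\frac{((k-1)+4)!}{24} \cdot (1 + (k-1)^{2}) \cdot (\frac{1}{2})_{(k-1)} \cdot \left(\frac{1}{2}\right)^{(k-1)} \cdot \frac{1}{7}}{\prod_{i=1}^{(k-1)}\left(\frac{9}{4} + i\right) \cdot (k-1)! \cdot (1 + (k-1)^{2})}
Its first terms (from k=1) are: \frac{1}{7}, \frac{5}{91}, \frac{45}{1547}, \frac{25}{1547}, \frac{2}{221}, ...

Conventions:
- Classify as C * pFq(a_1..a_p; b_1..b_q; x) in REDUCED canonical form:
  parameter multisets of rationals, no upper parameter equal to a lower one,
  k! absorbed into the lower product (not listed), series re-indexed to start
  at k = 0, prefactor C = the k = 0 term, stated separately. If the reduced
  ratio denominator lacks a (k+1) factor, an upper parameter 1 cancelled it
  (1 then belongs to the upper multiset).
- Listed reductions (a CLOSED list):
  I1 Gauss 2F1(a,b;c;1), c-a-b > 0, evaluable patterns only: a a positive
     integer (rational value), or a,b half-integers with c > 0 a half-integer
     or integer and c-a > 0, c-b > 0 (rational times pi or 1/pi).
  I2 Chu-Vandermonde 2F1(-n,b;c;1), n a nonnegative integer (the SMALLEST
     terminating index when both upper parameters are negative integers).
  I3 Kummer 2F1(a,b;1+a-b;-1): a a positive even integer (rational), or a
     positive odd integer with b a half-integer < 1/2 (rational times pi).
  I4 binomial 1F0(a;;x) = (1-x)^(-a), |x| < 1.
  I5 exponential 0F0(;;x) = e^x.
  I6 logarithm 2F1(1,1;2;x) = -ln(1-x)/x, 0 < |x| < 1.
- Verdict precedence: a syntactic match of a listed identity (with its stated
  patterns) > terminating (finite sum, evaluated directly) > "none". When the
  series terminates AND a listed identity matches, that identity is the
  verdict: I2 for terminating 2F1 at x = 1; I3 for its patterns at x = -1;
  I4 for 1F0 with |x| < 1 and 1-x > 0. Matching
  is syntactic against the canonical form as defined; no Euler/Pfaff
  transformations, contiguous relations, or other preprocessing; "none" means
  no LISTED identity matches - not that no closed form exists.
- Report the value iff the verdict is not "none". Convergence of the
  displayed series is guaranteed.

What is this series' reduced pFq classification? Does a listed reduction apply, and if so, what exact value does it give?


Reduced: x = \frac{1}{2}, 2F1, upper = {\frac{1}{2}, 5}, lower = {\frac{13}{4}}, C = \frac{1}{7}. Verdict: none. Every listed pattern misses the 2F1 form at \frac{1}{2}, upper {\frac{1}{2}, 5}.

Key observation: with t_0 = \frac{1}{7}, the lower running product (C = 1/7, x = 1/2) is a rising factorial.
Ratio: r(k) = \frac{1}{2} * (k+\frac{1}{2}) (k+5) / [(k+\frac{13}{4}) (k+1)] - rational; roots negated = parameters, x = \frac{1}{2}, C = \frac{1}{7}.


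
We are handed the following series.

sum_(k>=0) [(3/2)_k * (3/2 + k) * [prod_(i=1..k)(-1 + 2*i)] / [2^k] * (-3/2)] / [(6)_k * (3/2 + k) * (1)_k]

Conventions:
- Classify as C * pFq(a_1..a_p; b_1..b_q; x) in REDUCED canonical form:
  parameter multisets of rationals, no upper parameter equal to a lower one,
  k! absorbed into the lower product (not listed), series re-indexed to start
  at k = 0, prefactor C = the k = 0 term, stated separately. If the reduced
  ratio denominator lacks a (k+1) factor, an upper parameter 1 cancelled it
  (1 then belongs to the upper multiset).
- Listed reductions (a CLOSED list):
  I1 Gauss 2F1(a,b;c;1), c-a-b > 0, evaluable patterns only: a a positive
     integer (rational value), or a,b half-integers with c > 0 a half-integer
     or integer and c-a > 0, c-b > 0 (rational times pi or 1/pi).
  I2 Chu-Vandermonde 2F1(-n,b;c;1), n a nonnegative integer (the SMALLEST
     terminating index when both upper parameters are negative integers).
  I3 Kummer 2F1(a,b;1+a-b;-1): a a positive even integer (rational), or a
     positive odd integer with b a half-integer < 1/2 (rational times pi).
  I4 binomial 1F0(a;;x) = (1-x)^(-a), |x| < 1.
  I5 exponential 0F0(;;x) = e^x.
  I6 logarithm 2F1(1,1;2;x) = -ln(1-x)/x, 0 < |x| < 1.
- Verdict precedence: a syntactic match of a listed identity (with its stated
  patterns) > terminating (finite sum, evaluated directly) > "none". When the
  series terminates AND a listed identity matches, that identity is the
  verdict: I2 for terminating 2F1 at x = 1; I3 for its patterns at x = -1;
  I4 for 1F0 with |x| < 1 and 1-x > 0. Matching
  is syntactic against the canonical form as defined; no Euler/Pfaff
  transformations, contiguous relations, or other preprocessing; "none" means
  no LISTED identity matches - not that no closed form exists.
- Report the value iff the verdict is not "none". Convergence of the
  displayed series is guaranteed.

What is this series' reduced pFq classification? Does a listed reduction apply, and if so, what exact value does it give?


Classification (C = -3/2): 2F1 with upper {1/2, 3/2}, lower {6}, argument x = 1. Verdict: the half-integer Gauss pattern (I1) applies (x = 1; upper {1/2, 3/2} half-integers, c = 6 in the evaluable pattern). Hence: (-4096/735) / pi.

The tell: x = 1 and the odd product 1*3*...*(2k-1) (C = -3/2) is 2^k (1/2)_k.
Term ratio: r(k) = 1 * (k+1/2) (k+3/2) / [(k+6) (k+1)] - poly over poly, x = 1 from leading terms; C = -3/2 at k = 0.


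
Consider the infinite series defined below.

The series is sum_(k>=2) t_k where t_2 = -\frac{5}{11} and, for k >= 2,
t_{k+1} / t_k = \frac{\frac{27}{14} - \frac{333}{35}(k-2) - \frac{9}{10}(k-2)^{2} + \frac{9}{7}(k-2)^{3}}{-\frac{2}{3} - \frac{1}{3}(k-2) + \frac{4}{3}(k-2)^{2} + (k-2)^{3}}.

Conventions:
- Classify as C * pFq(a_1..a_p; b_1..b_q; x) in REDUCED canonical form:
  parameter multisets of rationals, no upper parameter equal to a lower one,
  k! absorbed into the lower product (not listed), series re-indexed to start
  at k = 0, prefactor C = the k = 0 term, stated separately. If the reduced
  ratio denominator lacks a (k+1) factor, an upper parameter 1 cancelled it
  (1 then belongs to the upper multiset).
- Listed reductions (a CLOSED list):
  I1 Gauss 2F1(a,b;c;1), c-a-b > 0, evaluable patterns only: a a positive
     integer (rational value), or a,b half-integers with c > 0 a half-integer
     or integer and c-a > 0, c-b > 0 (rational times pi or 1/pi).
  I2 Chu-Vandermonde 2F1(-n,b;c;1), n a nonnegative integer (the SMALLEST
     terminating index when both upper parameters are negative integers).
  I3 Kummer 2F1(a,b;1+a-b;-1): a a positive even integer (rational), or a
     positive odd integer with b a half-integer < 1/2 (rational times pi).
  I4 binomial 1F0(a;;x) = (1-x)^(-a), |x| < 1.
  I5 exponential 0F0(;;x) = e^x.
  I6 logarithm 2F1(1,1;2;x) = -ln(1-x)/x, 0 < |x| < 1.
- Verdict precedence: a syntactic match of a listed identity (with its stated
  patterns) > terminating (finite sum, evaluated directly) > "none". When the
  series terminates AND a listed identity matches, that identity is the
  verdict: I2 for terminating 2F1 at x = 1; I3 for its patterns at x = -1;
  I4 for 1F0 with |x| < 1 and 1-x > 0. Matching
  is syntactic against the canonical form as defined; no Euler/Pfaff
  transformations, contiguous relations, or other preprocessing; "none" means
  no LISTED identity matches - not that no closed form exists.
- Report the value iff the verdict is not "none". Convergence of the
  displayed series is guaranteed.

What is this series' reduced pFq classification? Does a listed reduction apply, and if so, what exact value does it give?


Canonical form: C = -\frac{5}{11} times 3F2 with upper {-3, -\frac{1}{5}, \frac{5}{2}}, lower {-\frac{2}{3}, 1}, x = \frac{9}{7}. Verdict: terminating. (-3)_k vanishes past k = 3, leaving a 4-term sum, computed directly. Value: -\frac{6719}{86240}.

The tell: with t_0 = -\frac{5}{11}, roots of the ratio polynomials (C = -5/11, x = 9/7) are the negated parameters.
Step ratio: r(k) = \frac{9}{7} * (k-3) (k-\frac{1}{5}) (k+\frac{5}{2}) / [(k-\frac{2}{3}) (k+1) (k+1)] - rational; roots negated = parameters, x = \frac{9}{7}, C = -\frac{5}{11}.


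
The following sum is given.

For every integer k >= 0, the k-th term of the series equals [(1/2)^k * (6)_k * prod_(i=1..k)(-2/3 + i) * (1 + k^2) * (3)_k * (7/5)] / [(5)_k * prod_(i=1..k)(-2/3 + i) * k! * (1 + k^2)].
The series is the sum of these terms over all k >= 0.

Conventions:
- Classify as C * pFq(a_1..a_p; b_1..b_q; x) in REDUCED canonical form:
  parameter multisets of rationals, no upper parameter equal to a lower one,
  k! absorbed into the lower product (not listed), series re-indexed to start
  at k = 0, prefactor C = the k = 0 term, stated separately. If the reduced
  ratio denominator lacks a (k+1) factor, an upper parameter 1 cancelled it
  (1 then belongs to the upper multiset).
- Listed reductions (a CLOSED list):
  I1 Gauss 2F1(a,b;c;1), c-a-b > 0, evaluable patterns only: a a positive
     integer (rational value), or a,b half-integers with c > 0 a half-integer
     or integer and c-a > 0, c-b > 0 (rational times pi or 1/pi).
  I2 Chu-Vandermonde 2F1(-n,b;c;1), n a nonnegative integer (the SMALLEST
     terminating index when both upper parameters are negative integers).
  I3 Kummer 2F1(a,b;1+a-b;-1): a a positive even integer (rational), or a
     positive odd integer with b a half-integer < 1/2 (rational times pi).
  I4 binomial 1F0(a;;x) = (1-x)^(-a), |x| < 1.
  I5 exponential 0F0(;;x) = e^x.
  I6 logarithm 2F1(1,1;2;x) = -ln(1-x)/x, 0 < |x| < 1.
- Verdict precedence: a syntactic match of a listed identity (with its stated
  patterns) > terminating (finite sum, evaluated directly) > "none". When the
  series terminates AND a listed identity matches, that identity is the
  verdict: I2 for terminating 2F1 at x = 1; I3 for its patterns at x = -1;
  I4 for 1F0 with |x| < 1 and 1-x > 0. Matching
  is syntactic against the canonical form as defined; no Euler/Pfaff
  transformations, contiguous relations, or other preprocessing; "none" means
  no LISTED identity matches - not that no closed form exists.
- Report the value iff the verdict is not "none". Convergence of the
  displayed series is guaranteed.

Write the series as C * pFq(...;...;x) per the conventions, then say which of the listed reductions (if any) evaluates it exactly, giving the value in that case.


Canonical form: C = 7/5 times 2F1 with upper {3, 6}, lower {5}, x = 1/2. Verdict: none - at argument 1/2 the multisets {3, 6} ; {5} match no listed identity.

Structural cue: with t_0 = 7/5, the lower running product (C = 7/5) is a rising factorial.
Step ratio: r(k) = (1/2) * (k+3) (k+6) / [(k+5) (k+1)] - rational; roots negated = parameters, x = (1/2), C = 7/5.


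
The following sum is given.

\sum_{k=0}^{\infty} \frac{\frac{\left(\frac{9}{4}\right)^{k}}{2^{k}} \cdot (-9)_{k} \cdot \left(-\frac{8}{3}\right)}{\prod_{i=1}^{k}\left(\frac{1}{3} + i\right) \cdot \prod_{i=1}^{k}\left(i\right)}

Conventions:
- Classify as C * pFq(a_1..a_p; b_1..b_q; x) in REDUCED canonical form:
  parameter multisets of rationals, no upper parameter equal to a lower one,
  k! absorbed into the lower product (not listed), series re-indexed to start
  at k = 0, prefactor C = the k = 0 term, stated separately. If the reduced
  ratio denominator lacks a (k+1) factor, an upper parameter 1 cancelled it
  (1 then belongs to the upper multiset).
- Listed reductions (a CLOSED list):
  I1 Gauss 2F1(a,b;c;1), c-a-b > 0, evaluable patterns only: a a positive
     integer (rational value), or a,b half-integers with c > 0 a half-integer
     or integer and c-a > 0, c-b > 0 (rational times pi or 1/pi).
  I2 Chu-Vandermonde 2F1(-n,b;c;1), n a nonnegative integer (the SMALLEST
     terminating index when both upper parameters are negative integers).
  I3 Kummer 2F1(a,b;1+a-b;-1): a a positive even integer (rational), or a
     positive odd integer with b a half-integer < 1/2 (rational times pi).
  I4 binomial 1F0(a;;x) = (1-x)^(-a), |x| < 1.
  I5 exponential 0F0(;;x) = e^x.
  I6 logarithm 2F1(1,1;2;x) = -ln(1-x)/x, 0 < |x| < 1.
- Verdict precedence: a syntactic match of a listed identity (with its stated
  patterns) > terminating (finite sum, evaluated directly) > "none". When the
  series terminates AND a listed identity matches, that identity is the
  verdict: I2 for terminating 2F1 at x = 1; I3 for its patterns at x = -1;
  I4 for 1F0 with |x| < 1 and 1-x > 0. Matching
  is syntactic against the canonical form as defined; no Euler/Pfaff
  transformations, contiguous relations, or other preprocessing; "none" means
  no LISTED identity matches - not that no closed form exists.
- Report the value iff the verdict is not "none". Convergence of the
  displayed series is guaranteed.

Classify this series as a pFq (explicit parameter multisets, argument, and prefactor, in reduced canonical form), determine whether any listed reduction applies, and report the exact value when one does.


The series (x = \frac{9}{8}) is 1F1: upper {-9}, lower {\frac{4}{3}}, prefactor -\frac{8}{3}. Verdict: terminating - no listed pattern fits, but -9 in the upper list cuts the series at k = 9; direct evaluation. Hence: -\frac{382517207450294309}{857702821527552000}.

The tell: t_0 = -\frac{8}{3} here, and the two k-th powers (prefactor -8/3) combine into one argument.
Ratio: r(k) = \frac{9}{8} * (k-9) / [(k+\frac{4}{3}) (k+1)] - rational in k. x = \frac{9}{8}; t_0 = -\frac{8}{3}; negate the roots.


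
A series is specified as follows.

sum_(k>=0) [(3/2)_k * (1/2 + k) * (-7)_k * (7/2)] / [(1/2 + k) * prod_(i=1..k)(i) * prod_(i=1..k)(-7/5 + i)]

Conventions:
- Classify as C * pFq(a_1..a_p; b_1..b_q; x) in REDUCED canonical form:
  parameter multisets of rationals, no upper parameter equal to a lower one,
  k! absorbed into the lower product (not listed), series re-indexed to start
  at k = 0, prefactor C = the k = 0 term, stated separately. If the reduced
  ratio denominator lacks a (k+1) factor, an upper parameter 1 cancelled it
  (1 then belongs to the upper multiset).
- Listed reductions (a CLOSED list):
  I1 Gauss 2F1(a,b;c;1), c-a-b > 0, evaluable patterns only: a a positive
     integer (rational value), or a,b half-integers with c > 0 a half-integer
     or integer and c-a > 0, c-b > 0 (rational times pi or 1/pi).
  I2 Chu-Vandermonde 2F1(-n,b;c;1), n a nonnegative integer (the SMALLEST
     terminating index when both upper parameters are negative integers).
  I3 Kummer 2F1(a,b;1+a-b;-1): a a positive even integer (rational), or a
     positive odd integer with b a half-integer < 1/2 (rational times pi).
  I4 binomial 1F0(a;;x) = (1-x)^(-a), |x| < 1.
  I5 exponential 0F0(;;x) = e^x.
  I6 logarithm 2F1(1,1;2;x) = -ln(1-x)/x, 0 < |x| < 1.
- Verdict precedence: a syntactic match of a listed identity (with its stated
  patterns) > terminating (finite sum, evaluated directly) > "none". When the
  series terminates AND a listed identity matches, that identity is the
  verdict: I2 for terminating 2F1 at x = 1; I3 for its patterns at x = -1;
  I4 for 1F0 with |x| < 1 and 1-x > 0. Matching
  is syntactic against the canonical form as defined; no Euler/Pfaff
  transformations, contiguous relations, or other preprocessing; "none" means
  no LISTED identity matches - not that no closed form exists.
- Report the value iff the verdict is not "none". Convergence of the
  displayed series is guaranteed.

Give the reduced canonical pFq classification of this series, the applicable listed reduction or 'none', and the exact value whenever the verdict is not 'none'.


With C = 7/2: the canonical form is 2F1(-7, 3/2; -2/5; 1). Verdict: Chu-Vandermonde (I2) fires (terminating 2F1 at x = 1 with n = 7, b = 3/2, c = -2/5). Exact value: -1859473/9797632.

Key step: t_0 being 7/2, striking the common factor k + 1/2 reduces the term (C = 7/2).
Consecutive-term ratio: r(k) = 1 * (k-7) (k+3/2) / [(k-2/5) (k+1)] - rational in k. x = 1; t_0 = 7/2; negate the roots.


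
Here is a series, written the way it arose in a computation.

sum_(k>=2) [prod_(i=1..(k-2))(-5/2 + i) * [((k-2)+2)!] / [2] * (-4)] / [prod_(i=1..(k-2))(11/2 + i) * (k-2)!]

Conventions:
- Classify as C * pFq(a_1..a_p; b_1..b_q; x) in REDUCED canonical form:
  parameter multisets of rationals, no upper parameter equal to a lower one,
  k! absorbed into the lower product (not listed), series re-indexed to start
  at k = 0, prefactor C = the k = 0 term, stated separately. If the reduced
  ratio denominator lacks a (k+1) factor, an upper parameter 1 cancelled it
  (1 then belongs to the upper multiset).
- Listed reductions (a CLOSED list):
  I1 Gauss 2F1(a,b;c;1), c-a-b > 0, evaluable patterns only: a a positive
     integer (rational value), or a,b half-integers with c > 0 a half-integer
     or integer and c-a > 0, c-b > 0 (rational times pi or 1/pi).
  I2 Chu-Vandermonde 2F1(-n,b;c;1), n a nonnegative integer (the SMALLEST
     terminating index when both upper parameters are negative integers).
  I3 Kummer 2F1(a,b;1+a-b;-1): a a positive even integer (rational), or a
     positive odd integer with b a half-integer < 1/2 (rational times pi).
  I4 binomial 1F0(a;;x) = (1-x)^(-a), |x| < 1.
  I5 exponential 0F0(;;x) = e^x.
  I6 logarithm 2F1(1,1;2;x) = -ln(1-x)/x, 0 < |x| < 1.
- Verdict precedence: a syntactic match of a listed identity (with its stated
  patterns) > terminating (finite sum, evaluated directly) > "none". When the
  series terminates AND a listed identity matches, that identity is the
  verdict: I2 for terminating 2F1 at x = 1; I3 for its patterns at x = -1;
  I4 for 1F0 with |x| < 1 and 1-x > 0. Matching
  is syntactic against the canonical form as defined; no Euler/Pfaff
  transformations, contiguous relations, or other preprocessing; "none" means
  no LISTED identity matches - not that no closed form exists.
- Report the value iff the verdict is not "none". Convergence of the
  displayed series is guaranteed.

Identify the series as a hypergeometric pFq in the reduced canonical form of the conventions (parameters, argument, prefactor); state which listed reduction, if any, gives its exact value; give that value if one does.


Prefactor -4, argument 1: 2F1 with upper {-3/2, 3} over lower {13/2}. Verdict (x = 1): Gauss (I1, integer-parameter pattern) applies (x = 1: the Gamma ratio telescopes since c-a-b = 5 > 0 and a = 3 in Z>0). Its exact value is -33/20.

First insight: with t_0 = -4, the factorial ratio (C = -4, x = 1) (k+a-1)!/(a-1)! is a rising factorial (a)_k.
Term ratio: r(k) = 1 * (k-3/2) (k+3) / [(k+13/2) (k+1)] - poly over poly, x = 1 from leading terms; C = -4 at k = 0.


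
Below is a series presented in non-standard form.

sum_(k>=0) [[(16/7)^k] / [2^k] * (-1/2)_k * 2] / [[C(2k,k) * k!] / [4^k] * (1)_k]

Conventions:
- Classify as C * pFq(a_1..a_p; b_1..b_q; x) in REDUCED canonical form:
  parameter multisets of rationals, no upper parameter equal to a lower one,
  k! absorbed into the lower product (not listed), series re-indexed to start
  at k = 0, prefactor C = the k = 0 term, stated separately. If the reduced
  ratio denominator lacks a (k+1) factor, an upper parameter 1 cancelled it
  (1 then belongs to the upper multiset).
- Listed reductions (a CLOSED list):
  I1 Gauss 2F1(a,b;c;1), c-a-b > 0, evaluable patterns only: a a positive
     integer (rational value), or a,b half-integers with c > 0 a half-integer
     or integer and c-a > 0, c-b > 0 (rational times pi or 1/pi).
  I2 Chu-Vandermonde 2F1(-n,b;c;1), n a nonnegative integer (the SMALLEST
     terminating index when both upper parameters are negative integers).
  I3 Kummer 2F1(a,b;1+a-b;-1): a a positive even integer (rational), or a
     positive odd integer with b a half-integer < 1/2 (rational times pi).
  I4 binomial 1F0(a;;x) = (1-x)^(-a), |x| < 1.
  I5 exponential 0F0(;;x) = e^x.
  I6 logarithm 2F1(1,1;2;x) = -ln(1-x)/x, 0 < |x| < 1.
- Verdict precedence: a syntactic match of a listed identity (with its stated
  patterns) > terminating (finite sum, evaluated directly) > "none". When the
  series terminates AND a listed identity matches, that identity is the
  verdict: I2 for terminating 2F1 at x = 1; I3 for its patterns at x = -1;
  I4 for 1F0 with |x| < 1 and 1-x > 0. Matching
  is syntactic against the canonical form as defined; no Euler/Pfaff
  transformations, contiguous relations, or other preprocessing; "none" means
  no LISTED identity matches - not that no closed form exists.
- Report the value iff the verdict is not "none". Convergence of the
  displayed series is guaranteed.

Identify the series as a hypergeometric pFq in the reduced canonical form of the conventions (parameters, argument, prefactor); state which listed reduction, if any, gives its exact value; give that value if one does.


Reduced: x = 8/7, 1F1, upper = {-1/2}, lower = {1/2}, C = 2. Verdict: none here - no I1-I6 shape fits x = 8/7 with lower {1/2}.

First insight: t_0 being 2, the two k-th powers (C = 2) combine into one argument.
Term ratio: r(k) = (8/7) * (k-1/2) / [(k+1/2) (k+1)] - rational in k, leading ratio (8/7); with t_0 = 2, classification follows.


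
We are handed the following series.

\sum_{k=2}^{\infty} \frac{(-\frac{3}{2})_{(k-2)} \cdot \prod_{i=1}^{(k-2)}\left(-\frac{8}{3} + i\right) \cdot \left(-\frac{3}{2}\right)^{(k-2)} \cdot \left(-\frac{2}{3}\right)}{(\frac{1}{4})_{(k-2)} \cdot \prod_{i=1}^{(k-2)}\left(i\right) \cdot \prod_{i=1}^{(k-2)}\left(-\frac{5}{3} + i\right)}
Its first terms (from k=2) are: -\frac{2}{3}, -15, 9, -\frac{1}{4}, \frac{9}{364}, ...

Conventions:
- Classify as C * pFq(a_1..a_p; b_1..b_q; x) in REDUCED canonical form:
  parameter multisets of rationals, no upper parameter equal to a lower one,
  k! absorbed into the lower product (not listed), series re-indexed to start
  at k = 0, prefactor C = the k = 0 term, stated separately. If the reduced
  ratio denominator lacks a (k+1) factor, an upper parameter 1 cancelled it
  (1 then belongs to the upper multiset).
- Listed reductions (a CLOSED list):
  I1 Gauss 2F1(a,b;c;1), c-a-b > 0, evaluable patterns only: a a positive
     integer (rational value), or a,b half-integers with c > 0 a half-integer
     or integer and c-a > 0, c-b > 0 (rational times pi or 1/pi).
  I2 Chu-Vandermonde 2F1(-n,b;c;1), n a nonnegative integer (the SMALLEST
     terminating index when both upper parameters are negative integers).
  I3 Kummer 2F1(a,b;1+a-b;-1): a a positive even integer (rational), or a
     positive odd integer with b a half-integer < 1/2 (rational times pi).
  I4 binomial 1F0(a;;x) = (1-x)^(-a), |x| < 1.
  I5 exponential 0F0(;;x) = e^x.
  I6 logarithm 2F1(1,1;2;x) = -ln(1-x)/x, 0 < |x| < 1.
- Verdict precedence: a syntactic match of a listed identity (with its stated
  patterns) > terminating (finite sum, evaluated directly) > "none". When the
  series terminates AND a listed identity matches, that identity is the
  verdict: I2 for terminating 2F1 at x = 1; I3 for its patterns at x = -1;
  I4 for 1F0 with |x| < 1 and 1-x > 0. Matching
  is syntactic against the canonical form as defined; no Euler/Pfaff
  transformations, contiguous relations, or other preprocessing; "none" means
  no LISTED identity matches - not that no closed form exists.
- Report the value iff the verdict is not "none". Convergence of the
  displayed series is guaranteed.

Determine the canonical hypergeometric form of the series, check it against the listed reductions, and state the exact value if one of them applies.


Key observation: with t_0 = -\frac{2}{3}, the product of the first k integers (C = -2/3, x = -3/2) is k!.
Consecutive-term ratio: r(k) = -\frac{3}{2} * (k-\frac{5}{3}) (k-\frac{3}{2}) / [(k-\frac{2}{3}) (k+\frac{1}{4}) (k+1)] - rational; roots negated = parameters, x = -\frac{3}{2}, C = -\frac{2}{3}.

x = -\frac{3}{2} here; the reduced form reads 2F2, upper {-\frac{5}{3}, -\frac{3}{2}}, lower {-\frac{2}{3}, \frac{1}{4}}, C = -\frac{2}{3}. Verdict: none here - no I1-I6 shape fits x = -\frac{3}{2} with lower {-\frac{2}{3}, \frac{1}{4}}.


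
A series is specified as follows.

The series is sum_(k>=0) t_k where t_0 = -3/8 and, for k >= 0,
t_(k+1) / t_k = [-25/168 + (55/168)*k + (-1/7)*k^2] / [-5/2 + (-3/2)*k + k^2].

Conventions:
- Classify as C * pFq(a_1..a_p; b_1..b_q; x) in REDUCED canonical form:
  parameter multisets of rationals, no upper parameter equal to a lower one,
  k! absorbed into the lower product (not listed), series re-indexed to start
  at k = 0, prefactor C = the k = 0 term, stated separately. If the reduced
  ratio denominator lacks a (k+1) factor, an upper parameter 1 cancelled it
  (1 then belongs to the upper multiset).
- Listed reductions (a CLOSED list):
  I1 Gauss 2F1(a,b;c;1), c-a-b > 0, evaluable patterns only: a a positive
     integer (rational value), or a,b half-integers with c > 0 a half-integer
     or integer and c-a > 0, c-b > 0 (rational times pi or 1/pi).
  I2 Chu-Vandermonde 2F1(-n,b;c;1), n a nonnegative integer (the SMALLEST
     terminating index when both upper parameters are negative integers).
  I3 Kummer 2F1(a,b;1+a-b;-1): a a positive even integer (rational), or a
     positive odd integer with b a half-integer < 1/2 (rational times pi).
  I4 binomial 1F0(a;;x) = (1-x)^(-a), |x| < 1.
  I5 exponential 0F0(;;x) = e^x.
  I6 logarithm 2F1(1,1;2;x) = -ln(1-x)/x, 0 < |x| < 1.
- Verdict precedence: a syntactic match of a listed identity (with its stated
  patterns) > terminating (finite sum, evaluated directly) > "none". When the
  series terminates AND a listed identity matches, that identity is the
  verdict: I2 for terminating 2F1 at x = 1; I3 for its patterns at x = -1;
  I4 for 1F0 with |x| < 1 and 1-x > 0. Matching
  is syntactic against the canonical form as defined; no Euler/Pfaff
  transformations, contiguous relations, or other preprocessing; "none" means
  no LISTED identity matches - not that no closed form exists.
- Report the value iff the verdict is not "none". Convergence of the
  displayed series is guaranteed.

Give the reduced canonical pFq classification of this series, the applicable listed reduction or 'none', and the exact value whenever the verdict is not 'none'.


Classification (C = -3/8): 2F1 with upper {-5/3, -5/8}, lower {-5/2}, argument x = -1/7. Verdict: none (x = -1/7): each listed identity misses the multisets {-5/3, -5/8} ; {-5/2}.

The tell: t_0 = -3/8 here, and factor the ratio over Q (prefactor -3/8): negated roots = parameters.
Ratio: r(k) = (-1/7) * (k-5/3) (k-5/8) / [(k-5/2) (k+1)] - rational in k. x = (-1/7); t_0 = -3/8; negate the roots.


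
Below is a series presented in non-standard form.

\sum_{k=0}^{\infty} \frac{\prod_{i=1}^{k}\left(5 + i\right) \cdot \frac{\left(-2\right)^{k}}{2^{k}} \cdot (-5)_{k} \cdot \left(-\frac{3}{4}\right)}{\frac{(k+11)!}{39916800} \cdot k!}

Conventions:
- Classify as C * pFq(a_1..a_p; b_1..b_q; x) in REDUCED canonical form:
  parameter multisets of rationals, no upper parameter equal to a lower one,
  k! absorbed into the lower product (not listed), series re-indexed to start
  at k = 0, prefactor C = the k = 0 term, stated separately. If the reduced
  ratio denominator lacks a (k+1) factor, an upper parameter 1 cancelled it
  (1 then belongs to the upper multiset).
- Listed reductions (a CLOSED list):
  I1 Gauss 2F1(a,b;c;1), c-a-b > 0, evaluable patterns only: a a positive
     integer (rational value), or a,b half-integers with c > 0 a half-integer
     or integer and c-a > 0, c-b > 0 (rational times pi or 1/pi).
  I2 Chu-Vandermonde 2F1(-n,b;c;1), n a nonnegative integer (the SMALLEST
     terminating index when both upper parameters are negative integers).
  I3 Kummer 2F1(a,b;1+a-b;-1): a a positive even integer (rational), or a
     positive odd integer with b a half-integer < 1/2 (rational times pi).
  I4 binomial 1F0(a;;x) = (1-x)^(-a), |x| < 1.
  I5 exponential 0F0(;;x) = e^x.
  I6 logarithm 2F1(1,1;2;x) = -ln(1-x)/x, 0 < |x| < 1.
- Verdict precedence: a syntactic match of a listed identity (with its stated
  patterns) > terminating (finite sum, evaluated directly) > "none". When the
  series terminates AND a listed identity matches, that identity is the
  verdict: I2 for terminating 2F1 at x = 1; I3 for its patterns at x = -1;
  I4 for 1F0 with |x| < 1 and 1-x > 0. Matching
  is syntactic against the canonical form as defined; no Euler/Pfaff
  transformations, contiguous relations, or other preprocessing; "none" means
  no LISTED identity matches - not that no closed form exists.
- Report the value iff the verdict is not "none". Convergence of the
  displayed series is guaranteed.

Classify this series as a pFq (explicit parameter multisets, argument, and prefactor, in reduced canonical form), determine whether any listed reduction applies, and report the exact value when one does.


The tell: t_0 being -\frac{3}{4}, the running product (C = -3/4, x = -1) telescopes to a rising factorial.
Adjacent-term ratio: r(k) = -1 * (k-5) (k+6) / [(k+12) (k+1)] - rational; roots negated = parameters, x = -1, C = -\frac{3}{4}.

The series (x = -1) is 2F1: upper {-5, 6}, lower {12}, prefactor -\frac{3}{4}. Verdict: Kummer (I3) matches (x = -1; c = 12 equals 1+a-b for upper {-5, 6}: listed pattern). Sum: -\frac{99}{16}.


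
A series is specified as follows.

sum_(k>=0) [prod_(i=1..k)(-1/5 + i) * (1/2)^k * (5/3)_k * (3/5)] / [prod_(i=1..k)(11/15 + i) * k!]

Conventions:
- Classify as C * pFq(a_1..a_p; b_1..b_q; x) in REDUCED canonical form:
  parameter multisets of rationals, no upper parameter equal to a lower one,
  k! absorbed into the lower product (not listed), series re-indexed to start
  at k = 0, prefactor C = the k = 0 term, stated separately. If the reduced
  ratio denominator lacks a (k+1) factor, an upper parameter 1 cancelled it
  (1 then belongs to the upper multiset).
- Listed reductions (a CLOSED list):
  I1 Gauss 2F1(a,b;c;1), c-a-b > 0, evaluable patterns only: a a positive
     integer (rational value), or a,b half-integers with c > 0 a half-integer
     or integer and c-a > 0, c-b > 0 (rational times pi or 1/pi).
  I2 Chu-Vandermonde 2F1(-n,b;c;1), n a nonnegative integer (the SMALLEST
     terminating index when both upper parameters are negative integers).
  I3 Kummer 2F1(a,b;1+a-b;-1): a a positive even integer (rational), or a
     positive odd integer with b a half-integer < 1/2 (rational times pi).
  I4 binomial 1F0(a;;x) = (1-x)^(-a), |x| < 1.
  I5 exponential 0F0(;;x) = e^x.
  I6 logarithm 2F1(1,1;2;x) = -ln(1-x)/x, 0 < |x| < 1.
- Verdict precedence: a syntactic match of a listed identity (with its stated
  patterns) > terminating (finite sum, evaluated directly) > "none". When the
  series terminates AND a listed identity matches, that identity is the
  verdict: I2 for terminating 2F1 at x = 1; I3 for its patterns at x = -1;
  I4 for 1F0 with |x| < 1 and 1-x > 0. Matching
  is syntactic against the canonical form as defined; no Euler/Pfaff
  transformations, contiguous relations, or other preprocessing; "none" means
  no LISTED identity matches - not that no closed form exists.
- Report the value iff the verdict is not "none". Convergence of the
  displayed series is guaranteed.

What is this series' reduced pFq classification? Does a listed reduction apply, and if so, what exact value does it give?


This is 3/5 * 2F1(4/5, 5/3; 26/15; 1/2) in reduced canonical form. Verdict: none. No listed pattern accepts 2F1(4/5, 5/3; 26/15; 1/2).

The tell: x = (1/2) and the running product (C = 3/5) telescopes to a rising factorial.
Adjacent-term ratio: r(k) = (1/2) * (k+4/5) (k+5/3) / [(k+26/15) (k+1)] - rational; roots negated = parameters, x = (1/2), C = 3/5.


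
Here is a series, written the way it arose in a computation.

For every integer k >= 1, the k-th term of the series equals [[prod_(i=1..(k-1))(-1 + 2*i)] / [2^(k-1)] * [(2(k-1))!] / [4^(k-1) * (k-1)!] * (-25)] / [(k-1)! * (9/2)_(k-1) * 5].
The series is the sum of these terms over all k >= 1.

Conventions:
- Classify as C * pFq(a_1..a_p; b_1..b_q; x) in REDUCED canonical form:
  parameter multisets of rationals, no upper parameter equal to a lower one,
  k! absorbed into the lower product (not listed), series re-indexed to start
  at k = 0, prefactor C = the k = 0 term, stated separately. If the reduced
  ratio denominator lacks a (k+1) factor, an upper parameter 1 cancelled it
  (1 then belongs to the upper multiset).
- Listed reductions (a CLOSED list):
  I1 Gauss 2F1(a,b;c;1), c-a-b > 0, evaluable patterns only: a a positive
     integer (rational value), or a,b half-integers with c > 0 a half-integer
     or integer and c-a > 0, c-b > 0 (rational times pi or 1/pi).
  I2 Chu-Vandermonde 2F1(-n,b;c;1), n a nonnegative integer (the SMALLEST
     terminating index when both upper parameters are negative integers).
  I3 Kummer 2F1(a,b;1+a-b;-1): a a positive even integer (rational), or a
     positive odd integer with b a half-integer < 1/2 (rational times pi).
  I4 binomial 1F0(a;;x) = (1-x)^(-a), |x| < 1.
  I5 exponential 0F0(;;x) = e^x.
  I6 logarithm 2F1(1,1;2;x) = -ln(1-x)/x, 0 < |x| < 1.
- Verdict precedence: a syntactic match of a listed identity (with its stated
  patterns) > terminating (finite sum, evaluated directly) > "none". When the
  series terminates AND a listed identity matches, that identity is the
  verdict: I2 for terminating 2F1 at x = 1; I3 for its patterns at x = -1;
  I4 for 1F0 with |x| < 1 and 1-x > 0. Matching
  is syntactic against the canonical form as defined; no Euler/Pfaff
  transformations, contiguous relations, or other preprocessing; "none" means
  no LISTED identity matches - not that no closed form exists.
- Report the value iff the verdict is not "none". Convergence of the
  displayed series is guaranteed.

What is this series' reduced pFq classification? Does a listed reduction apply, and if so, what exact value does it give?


This is -5 * 2F1(1/2, 1/2; 9/2; 1) in reduced canonical form. Verdict: this is Gauss's theorem I1 (half-integer case) (x = 1; upper {1/2, 1/2} half-integers, c = 9/2 in the evaluable pattern). Sum: (-875/512) * pi.

The tell: with t_0 = -5, the (2k)!/(4^k k!) block (prefactor -5) is the Pochhammer (1/2)_k.
Ratio: r(k) = 1 * (k+1/2) (k+1/2) / [(k+9/2) (k+1)] - rational; roots negated = parameters, x = 1, C = -5.


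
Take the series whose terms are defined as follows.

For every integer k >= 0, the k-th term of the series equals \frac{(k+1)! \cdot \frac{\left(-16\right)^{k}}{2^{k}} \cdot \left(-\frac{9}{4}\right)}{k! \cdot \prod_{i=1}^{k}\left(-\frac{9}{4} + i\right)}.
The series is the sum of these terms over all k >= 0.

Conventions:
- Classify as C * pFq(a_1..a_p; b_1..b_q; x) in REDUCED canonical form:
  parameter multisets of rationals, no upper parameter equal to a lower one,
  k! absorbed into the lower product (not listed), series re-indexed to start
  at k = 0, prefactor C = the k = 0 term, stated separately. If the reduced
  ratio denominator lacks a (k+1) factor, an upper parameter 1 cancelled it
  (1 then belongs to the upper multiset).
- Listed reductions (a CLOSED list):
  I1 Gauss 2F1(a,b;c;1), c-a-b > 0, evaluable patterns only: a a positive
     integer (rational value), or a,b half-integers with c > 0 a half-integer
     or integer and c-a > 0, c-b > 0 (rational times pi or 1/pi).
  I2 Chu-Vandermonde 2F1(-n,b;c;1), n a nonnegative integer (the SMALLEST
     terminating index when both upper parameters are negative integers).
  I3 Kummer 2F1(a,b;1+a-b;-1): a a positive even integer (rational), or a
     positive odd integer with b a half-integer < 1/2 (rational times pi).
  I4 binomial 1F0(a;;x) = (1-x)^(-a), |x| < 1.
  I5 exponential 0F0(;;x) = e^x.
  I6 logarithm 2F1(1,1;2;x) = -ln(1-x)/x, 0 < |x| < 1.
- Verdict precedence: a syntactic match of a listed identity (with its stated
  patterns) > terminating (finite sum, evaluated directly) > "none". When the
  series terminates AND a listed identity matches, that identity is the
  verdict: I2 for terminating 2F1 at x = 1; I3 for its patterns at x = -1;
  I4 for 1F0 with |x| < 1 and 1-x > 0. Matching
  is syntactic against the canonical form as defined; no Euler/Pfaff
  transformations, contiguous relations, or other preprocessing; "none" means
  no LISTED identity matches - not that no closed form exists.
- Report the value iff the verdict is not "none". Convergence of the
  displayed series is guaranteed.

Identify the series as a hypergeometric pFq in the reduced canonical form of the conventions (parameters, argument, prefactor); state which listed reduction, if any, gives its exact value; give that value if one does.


Structural cue: t_0 = -\frac{9}{4} here, and the factorial ratio (prefactor -9/4) (k+a-1)!/(a-1)! is a rising factorial (a)_k.
Adjacent-term ratio: r(k) = -8 * (k+2) / [(k-\frac{5}{4}) (k+1)] - rational in k. x = -8; t_0 = -\frac{9}{4}; negate the roots.

Canonical form: C = -\frac{9}{4} times 1F1 with upper {2}, lower {-\frac{5}{4}}, x = -8. Verdict: none. No listed pattern accepts 1F1(2; -\frac{5}{4}; -8).


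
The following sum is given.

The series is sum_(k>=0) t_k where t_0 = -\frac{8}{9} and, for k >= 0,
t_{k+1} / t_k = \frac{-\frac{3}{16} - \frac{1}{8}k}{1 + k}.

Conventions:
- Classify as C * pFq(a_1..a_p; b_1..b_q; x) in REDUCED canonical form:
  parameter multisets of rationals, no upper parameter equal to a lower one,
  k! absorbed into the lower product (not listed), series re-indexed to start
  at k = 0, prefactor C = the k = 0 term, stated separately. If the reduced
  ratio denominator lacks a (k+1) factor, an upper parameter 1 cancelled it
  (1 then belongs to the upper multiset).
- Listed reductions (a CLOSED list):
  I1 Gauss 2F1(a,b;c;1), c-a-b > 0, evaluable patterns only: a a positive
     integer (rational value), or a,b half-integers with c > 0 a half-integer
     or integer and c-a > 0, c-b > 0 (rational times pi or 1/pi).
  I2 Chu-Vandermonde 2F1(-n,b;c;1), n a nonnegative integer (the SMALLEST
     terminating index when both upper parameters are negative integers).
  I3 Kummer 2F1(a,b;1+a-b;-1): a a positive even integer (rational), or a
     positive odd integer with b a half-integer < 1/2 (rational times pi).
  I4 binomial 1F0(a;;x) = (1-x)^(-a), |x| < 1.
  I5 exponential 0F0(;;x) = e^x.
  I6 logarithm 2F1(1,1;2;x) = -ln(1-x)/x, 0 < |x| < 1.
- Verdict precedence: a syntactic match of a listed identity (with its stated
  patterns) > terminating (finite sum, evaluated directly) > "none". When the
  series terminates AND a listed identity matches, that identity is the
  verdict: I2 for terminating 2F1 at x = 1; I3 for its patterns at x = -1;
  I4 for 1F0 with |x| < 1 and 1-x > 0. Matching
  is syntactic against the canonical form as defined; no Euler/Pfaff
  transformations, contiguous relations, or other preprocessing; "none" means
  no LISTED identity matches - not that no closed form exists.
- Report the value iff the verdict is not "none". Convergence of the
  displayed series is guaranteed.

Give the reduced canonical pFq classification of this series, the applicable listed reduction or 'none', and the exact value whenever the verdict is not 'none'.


Prefactor -\frac{8}{9}, argument -\frac{1}{8}: 1F0 with upper {\frac{3}{2}} over lower {-}. Verdict at x = -\frac{1}{8}: the I4 binomial reduction matches (the 1F0 binomial series: exponent -3/2, x = -\frac{1}{8}). Hence: \left(-\frac{8}{9}\right) \cdot \left(\frac{9}{8}\right)^{-\frac{3}{2}}.

First insight: from the first term -\frac{8}{9}: factor the ratio over Q (C = -8/9, x = -1/8): negated roots = parameters.
Term ratio: r(k) = -\frac{1}{8} * (k+\frac{3}{2}) / [(k+1)] ; factor over Q: parameters, x = -\frac{1}{8}, and C = -\frac{8}{9}.
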